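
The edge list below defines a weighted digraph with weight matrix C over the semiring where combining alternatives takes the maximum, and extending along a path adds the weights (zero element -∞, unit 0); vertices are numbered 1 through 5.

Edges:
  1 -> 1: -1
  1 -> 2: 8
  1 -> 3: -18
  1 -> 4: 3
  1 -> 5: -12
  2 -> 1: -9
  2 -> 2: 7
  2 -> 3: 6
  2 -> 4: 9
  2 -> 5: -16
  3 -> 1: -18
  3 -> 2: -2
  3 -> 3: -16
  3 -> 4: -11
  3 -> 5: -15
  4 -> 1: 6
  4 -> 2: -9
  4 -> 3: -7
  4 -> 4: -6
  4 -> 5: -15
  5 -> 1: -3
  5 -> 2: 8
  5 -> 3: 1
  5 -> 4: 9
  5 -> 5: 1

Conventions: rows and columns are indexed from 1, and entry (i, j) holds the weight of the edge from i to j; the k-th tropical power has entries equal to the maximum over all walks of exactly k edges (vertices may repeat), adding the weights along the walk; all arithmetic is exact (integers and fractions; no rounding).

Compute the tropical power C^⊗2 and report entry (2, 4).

C^⊗2:
  [9, 15, 14, 17, -8]
  [15, 14, 13, 16, -6]
  [-5, 5, 4, 7, -14]
  [5, 14, -3, 9, -6]
  [15, 15, 14, 17, 2]
Key observation: the optimum is the walk 2->2->4, with weight 7 + 9 = 16.
Optimal value attained by: walk 2->2->4.
Answer: (C^⊗2)[2][4] = 16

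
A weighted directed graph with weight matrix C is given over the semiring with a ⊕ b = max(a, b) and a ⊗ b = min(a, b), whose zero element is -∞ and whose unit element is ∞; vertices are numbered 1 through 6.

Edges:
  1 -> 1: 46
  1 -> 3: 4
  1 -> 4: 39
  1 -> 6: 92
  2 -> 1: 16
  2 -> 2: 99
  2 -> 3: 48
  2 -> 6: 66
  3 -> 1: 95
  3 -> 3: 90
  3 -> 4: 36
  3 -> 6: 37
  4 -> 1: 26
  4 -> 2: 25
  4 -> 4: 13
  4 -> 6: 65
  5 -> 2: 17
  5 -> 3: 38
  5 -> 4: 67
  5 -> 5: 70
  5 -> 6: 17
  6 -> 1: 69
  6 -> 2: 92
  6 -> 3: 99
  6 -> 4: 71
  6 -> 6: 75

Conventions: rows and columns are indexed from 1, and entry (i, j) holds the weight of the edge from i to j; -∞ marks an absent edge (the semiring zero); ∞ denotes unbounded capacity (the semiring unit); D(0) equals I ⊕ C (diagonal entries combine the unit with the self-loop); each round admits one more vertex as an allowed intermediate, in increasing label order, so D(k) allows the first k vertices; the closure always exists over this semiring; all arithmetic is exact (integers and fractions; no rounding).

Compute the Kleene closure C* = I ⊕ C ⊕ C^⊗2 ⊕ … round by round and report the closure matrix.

D(0):
  [∞, -∞, 4, 39, -∞, 92]
  [16, ∞, 48, -∞, -∞, 66]
  [95, -∞, ∞, 36, -∞, 37]
  [26, 25, -∞, ∞, -∞, 65]
  [-∞, 17, 38, 67, ∞, 17]
  [69, 92, 99, 71, -∞, ∞]
D(1):
  [∞, -∞, 4, 39, -∞, 92]
  [16, ∞, 48, 16, -∞, 66]
  [95, -∞, ∞, 39, -∞, 92]
  [26, 25, 4, ∞, -∞, 65]
  [-∞, 17, 38, 67, ∞, 17]
  [69, 92, 99, 71, -∞, ∞]
D(2):
  [∞, -∞, 4, 39, -∞, 92]
  [16, ∞, 48, 16, -∞, 66]
  [95, -∞, ∞, 39, -∞, 92]
  [26, 25, 25, ∞, -∞, 65]
  [16, 17, 38, 67, ∞, 17]
  [69, 92, 99, 71, -∞, ∞]
D(3):
  [∞, -∞, 4, 39, -∞, 92]
  [48, ∞, 48, 39, -∞, 66]
  [95, -∞, ∞, 39, -∞, 92]
  [26, 25, 25, ∞, -∞, 65]
  [38, 17, 38, 67, ∞, 38]
  [95, 92, 99, 71, -∞, ∞]
D(4):
  [∞, 25, 25, 39, -∞, 92]
  [48, ∞, 48, 39, -∞, 66]
  [95, 25, ∞, 39, -∞, 92]
  [26, 25, 25, ∞, -∞, 65]
  [38, 25, 38, 67, ∞, 65]
  [95, 92, 99, 71, -∞, ∞]
D(5):
  [∞, 25, 25, 39, -∞, 92]
  [48, ∞, 48, 39, -∞, 66]
  [95, 25, ∞, 39, -∞, 92]
  [26, 25, 25, ∞, -∞, 65]
  [38, 25, 38, 67, ∞, 65]
  [95, 92, 99, 71, -∞, ∞]
D(6):
  [∞, 92, 92, 71, -∞, 92]
  [66, ∞, 66, 66, -∞, 66]
  [95, 92, ∞, 71, -∞, 92]
  [65, 65, 65, ∞, -∞, 65]
  [65, 65, 65, 67, ∞, 65]
  [95, 92, 99, 71, -∞, ∞]
Answer: C* = [[∞, 92, 92, 71, -∞, 92], [66, ∞, 66, 66, -∞, 66], [95, 92, ∞, 71, -∞, 92], [65, 65, 65, ∞, -∞, 65], [65, 65, 65, 67, ∞, 65], [95, 92, 99, 71, -∞, ∞]]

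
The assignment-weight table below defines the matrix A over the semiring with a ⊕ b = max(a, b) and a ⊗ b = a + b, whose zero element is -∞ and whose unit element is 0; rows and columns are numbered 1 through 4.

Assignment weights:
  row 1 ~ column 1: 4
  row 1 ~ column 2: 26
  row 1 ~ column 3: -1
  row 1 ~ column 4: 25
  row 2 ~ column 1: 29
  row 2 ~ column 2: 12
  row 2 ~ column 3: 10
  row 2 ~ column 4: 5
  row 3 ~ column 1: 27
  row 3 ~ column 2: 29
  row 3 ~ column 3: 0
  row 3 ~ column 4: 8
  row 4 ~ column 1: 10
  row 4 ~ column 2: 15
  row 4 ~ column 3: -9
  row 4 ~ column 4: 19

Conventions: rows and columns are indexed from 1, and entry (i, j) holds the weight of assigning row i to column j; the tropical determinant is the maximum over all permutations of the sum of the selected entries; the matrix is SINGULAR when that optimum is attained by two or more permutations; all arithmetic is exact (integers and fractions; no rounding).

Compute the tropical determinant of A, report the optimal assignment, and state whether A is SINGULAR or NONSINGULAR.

σ = (1, 2, 3, 4): 4 + 12 + 0 + 19 = 35
σ = (1, 2, 4, 3): 4 + 12 + 8 + (-9) = 15
σ = (1, 3, 2, 4): 4 + 10 + 29 + 19 = 62
σ = (1, 3, 4, 2): 4 + 10 + 8 + 15 = 37
σ = (1, 4, 2, 3): 4 + 5 + 29 + (-9) = 29
σ = (1, 4, 3, 2): 4 + 5 + 0 + 15 = 24
σ = (2, 1, 3, 4): 26 + 29 + 0 + 19 = 74
σ = (2, 1, 4, 3): 26 + 29 + 8 + (-9) = 54
σ = (2, 3, 1, 4): 26 + 10 + 27 + 19 = 82
σ = (2, 3, 4, 1): 26 + 10 + 8 + 10 = 54
σ = (2, 4, 1, 3): 26 + 5 + 27 + (-9) = 49
σ = (2, 4, 3, 1): 26 + 5 + 0 + 10 = 41
σ = (3, 1, 2, 4): (-1) + 29 + 29 + 19 = 76
σ = (3, 1, 4, 2): (-1) + 29 + 8 + 15 = 51
σ = (3, 2, 1, 4): (-1) + 12 + 27 + 19 = 57
σ = (3, 2, 4, 1): (-1) + 12 + 8 + 10 = 29
σ = (3, 4, 1, 2): (-1) + 5 + 27 + 15 = 46
σ = (3, 4, 2, 1): (-1) + 5 + 29 + 10 = 43
σ = (4, 1, 2, 3): 25 + 29 + 29 + (-9) = 74
σ = (4, 1, 3, 2): 25 + 29 + 0 + 15 = 69
σ = (4, 2, 1, 3): 25 + 12 + 27 + (-9) = 55
σ = (4, 2, 3, 1): 25 + 12 + 0 + 10 = 47
σ = (4, 3, 1, 2): 25 + 10 + 27 + 15 = 77
σ = (4, 3, 2, 1): 25 + 10 + 29 + 10 = 74
Optimal value attained by: σ = (2, 3, 1, 4).
Answer: det⊕(A) = 82; verdict: NONSINGULAR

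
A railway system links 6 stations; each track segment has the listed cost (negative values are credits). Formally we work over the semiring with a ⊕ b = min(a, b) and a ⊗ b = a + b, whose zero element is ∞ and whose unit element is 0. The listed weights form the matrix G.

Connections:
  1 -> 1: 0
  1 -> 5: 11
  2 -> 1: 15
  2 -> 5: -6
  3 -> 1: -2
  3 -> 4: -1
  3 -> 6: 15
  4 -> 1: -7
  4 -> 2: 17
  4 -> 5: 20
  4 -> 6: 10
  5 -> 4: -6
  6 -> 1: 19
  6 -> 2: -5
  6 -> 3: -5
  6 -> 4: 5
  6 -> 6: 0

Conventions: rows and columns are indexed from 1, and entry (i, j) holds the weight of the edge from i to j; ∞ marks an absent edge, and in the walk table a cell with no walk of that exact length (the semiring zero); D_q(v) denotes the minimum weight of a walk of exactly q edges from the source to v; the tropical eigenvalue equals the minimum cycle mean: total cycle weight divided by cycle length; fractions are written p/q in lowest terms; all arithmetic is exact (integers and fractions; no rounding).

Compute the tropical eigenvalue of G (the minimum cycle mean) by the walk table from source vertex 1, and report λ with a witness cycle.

q=0: [0, ∞, ∞, ∞, ∞, ∞]
q=1: [0, ∞, ∞, ∞, 11, ∞]
q=2: [0, ∞, ∞, 5, 11, ∞]
q=3: [-2, 22, ∞, 5, 11, 15]
q=4: [-2, 10, 10, 5, 9, 15]
q=5: [-2, 10, 10, 3, 4, 15]
q=6: [-4, 10, 10, -2, 4, 13]
Optimal cycle mean attained by: cycle 2->5->4->6->2, total (-6) + (-6) + 10 + (-5), length 4.
Answer: λ = -7/4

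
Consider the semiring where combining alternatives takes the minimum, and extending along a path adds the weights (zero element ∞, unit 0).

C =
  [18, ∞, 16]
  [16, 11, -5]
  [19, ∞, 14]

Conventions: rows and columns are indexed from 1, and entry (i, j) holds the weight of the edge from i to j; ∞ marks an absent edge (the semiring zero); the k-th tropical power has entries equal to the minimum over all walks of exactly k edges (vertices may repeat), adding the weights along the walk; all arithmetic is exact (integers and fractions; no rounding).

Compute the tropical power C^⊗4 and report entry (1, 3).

C^⊗2:
  [35, ∞, 30]
  [14, 22, 6]
  [33, ∞, 28]
C^⊗3:
  [49, ∞, 44]
  [25, 33, 17]
  [47, ∞, 42]
C^⊗4:
  [63, ∞, 58]
  [36, 44, 28]
  [61, ∞, 56]
Key observation: the optimum is the walk 1->3->3->3->3, with weight 16 + 14 + 14 + 14 = 58.
Optimal value attained by: walk 1->3->3->3->3.
Answer: (C^⊗4)[1][3] = 58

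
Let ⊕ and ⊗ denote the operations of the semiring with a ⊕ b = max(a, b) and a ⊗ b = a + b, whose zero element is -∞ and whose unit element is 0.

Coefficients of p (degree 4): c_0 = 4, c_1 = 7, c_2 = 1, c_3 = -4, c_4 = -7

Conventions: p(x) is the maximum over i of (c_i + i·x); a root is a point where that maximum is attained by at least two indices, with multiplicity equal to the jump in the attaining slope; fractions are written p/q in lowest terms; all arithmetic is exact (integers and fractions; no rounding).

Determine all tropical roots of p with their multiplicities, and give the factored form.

hull edge (i=0, c=4) to (i=1, c=7): slope 3, span 1
hull edge (i=1, c=7) to (i=4, c=-7): slope -14/3, span 3
Factored form: p(x) = -7 ⊗ (x ⊕ (-3)) ⊗ (x ⊕ 14/3) ⊗ (x ⊕ 14/3) ⊗ (x ⊕ 14/3)
Answer: roots = -3 (mult 1), 14/3 (mult 3)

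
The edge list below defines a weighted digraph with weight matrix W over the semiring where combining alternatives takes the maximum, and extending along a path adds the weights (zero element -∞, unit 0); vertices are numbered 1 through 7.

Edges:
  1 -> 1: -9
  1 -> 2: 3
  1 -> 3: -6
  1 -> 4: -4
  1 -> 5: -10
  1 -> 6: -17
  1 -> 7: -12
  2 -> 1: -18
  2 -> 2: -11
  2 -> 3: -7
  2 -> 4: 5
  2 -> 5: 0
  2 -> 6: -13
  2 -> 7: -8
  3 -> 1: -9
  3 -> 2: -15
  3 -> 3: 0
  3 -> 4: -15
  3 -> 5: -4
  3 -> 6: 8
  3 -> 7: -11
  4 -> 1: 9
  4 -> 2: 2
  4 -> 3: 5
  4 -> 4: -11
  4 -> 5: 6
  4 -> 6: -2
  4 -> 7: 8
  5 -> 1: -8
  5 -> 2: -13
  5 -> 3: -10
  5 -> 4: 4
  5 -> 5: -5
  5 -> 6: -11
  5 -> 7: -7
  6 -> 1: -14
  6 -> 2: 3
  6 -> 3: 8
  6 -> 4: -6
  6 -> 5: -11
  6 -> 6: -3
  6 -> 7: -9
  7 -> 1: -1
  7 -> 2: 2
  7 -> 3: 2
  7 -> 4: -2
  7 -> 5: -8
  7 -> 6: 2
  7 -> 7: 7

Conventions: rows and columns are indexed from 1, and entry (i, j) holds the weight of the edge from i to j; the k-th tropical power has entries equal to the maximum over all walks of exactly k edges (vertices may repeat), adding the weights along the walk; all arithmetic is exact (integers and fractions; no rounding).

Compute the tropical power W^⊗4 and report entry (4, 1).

W^⊗2:
  [5, -2, 1, 8, 3, 2, 4]
  [14, 7, 10, 4, 11, 3, 13]
  [-6, 11, 16, 2, -3, 8, -1]
  [7, 12, 10, 10, 2, 13, 15]
  [13, 6, 9, -1, 10, 2, 12]
  [3, 0, 8, 8, 4, 16, 2]
  [7, 9, 10, 7, 4, 10, 14]
W^⊗3:
  [17, 10, 13, 7, 14, 9, 16]
  [13, 17, 15, 15, 10, 18, 20]
  [11, 11, 16, 16, 12, 24, 10]
  [19, 17, 21, 17, 16, 18, 22]
  [11, 16, 14, 14, 6, 17, 19]
  [17, 19, 24, 10, 14, 16, 16]
  [16, 16, 18, 14, 13, 18, 21]
W^⊗4:
  [16, 20, 18, 18, 13, 21, 23]
  [24, 22, 26, 22, 21, 23, 27]
  [25, 27, 32, 18, 22, 24, 24]
  [26, 24, 26, 22, 23, 29, 29]
  [23, 21, 25, 21, 20, 22, 26]
  [19, 20, 24, 24, 20, 32, 23]
  [23, 23, 26, 21, 20, 26, 28]
Key observation: the optimum is the walk 4->1->2->4->1, with weight 9 + 3 + 5 + 9 = 26.
Optimal value attained by: walk 4->1->2->4->1.
Answer: (W^⊗4)[4][1] = 26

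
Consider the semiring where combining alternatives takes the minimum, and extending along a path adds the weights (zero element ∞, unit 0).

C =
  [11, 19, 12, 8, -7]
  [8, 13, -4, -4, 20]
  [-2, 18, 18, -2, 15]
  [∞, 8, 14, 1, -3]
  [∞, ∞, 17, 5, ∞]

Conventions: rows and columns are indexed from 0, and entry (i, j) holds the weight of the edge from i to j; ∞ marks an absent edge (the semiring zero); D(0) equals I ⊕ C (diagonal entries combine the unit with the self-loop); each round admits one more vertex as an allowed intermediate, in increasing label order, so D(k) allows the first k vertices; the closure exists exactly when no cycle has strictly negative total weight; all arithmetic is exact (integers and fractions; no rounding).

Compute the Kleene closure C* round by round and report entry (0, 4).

D(0):
  [0, 19, 12, 8, -7]
  [8, 0, -4, -4, 20]
  [-2, 18, 0, -2, 15]
  [∞, 8, 14, 0, -3]
  [∞, ∞, 17, 5, 0]
D(1):
  [0, 19, 12, 8, -7]
  [8, 0, -4, -4, 1]
  [-2, 17, 0, -2, -9]
  [∞, 8, 14, 0, -3]
  [∞, ∞, 17, 5, 0]
D(2):
  [0, 19, 12, 8, -7]
  [8, 0, -4, -4, 1]
  [-2, 17, 0, -2, -9]
  [16, 8, 4, 0, -3]
  [∞, ∞, 17, 5, 0]
D(3):
  [0, 19, 12, 8, -7]
  [-6, 0, -4, -6, -13]
  [-2, 17, 0, -2, -9]
  [2, 8, 4, 0, -5]
  [15, 34, 17, 5, 0]
D(4):
  [0, 16, 12, 8, -7]
  [-6, 0, -4, -6, -13]
  [-2, 6, 0, -2, -9]
  [2, 8, 4, 0, -5]
  [7, 13, 9, 5, 0]
D(5):
  [0, 6, 2, -2, -7]
  [-6, 0, -4, -8, -13]
  [-2, 4, 0, -4, -9]
  [2, 8, 4, 0, -5]
  [7, 13, 9, 5, 0]
Answer: C*[0][4] = -7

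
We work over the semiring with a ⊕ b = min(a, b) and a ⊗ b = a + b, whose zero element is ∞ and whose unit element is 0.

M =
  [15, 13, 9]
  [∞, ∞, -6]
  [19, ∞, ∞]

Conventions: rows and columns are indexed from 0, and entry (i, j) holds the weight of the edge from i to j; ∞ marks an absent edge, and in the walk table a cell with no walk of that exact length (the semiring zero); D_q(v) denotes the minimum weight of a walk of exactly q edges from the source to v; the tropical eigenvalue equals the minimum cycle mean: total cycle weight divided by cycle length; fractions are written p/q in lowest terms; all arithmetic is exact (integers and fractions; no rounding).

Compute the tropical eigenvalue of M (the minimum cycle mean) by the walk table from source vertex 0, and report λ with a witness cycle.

q=0: [0, ∞, ∞]
q=1: [15, 13, 9]
q=2: [28, 28, 7]
q=3: [26, 41, 22]
Optimal cycle mean attained by: cycle 0->1->2->0, total 13 + (-6) + 19, length 3.
Answer: λ = 26/3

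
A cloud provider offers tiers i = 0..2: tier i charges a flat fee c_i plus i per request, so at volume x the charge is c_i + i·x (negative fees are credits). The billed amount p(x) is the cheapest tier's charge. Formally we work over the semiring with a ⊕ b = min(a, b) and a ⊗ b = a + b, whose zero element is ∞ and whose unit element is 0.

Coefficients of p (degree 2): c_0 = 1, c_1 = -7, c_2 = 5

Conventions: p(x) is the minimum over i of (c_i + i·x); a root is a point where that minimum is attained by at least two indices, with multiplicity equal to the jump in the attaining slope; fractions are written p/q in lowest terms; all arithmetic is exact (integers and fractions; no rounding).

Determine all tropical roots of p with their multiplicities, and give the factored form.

hull edge (i=0, c=1) to (i=1, c=-7): slope -8, span 1
hull edge (i=1, c=-7) to (i=2, c=5): slope 12, span 1
Factored form: p(x) = 5 ⊗ (x ⊕ (-12)) ⊗ (x ⊕ 8)
Answer: roots = -12 (mult 1), 8 (mult 1)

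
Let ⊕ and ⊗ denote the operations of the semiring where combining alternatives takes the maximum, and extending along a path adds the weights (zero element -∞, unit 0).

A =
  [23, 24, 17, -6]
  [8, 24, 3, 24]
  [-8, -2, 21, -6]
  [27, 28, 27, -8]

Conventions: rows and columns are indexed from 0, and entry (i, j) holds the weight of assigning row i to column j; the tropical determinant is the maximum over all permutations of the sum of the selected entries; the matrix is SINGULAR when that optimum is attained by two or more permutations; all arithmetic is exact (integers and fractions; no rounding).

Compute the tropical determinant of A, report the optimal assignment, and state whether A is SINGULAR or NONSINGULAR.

σ = (0, 1, 2, 3): 23 + 24 + 21 + (-8) = 60
σ = (0, 1, 3, 2): 23 + 24 + (-6) + 27 = 68
σ = (0, 2, 1, 3): 23 + 3 + (-2) + (-8) = 16
σ = (0, 2, 3, 1): 23 + 3 + (-6) + 28 = 48
σ = (0, 3, 1, 2): 23 + 24 + (-2) + 27 = 72
σ = (0, 3, 2, 1): 23 + 24 + 21 + 28 = 96
σ = (1, 0, 2, 3): 24 + 8 + 21 + (-8) = 45
σ = (1, 0, 3, 2): 24 + 8 + (-6) + 27 = 53
σ = (1, 2, 0, 3): 24 + 3 + (-8) + (-8) = 11
σ = (1, 2, 3, 0): 24 + 3 + (-6) + 27 = 48
σ = (1, 3, 0, 2): 24 + 24 + (-8) + 27 = 67
σ = (1, 3, 2, 0): 24 + 24 + 21 + 27 = 96
σ = (2, 0, 1, 3): 17 + 8 + (-2) + (-8) = 15
σ = (2, 0, 3, 1): 17 + 8 + (-6) + 28 = 47
σ = (2, 1, 0, 3): 17 + 24 + (-8) + (-8) = 25
σ = (2, 1, 3, 0): 17 + 24 + (-6) + 27 = 62
σ = (2, 3, 0, 1): 17 + 24 + (-8) + 28 = 61
σ = (2, 3, 1, 0): 17 + 24 + (-2) + 27 = 66
σ = (3, 0, 1, 2): (-6) + 8 + (-2) + 27 = 27
σ = (3, 0, 2, 1): (-6) + 8 + 21 + 28 = 51
σ = (3, 1, 0, 2): (-6) + 24 + (-8) + 27 = 37
σ = (3, 1, 2, 0): (-6) + 24 + 21 + 27 = 66
σ = (3, 2, 0, 1): (-6) + 3 + (-8) + 28 = 17
σ = (3, 2, 1, 0): (-6) + 3 + (-2) + 27 = 22
Optimal value attained by: σ = (0, 3, 2, 1).
Answer: det⊕(A) = 96; verdict: SINGULAR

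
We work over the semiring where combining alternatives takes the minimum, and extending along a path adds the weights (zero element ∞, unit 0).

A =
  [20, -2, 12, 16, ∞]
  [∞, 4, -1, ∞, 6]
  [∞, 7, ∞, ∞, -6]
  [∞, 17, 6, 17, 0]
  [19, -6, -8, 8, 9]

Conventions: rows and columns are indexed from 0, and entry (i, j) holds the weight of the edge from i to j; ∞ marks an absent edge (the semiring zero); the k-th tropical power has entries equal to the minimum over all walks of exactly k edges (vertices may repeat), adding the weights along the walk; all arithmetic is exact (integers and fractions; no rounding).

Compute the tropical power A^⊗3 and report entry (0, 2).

A^⊗2:
  [40, 2, -3, 33, 4]
  [25, 0, -2, 14, -7]
  [13, -12, -14, 2, 3]
  [19, -6, -8, 8, 0]
  [28, -2, -7, 17, -14]
A^⊗3:
  [23, -2, -4, 12, -9]
  [12, -13, -15, 1, -8]
  [22, -8, -13, 11, -20]
  [19, -6, -8, 8, -14]
  [5, -20, -22, -6, -13]
Key observation: the optimum is the walk 0->1->4->2, with weight (-2) + 6 + (-8) = -4.
Optimal value attained by: walk 0->1->4->2.
Answer: (A^⊗3)[0][2] = -4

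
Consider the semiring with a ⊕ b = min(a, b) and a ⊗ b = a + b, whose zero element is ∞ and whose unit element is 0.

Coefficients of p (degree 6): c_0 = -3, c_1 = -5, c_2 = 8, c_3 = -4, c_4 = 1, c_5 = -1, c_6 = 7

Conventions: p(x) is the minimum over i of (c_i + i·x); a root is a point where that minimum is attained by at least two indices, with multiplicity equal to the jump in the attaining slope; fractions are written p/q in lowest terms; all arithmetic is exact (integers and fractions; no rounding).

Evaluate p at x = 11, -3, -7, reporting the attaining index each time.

p(11) = min(-3+0·11=-3, -5+1·11=6, 8+2·11=30, -4+3·11=29, 1+4·11=45, -1+5·11=54, 7+6·11=73) = -3 (attained by i=0)
p(-3) = min(-3+0·(-3)=-3, -5+1·(-3)=-8, 8+2·(-3)=2, -4+3·(-3)=-13, 1+4·(-3)=-11, -1+5·(-3)=-16, 7+6·(-3)=-11) = -16 (attained by i=5)
p(-7) = min(-3+0·(-7)=-3, -5+1·(-7)=-12, 8+2·(-7)=-6, -4+3·(-7)=-25, 1+4·(-7)=-27, -1+5·(-7)=-36, 7+6·(-7)=-35) = -36 (attained by i=5)
Answer: p(11) = -3; p(-3) = -16; p(-7) = -36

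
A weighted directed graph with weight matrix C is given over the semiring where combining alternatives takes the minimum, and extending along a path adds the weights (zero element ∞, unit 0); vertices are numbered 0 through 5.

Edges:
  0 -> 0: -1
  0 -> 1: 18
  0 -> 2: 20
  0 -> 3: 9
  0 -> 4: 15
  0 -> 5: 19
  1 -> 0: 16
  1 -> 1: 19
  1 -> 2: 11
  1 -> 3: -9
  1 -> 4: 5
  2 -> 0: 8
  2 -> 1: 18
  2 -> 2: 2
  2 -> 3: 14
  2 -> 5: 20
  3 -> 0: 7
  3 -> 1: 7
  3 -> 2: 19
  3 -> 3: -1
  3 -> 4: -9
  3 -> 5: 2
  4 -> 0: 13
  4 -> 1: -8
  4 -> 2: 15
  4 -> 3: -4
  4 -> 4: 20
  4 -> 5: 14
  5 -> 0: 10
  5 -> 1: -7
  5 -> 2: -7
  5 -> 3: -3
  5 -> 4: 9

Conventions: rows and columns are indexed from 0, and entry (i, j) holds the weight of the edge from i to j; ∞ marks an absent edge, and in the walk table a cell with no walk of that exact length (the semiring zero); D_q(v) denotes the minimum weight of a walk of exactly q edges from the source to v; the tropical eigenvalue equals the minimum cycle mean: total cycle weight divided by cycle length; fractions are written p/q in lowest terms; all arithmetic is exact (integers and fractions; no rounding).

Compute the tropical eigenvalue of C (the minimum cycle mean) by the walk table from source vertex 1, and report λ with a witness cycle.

q=0: [∞, 0, ∞, ∞, ∞, ∞]
q=1: [16, 19, 11, -9, 5, ∞]
q=2: [-2, -3, 10, -10, -18, -7]
q=3: [-5, -26, -14, -22, -19, -8]
q=4: [-15, -27, -15, -35, -31, -20]
q=5: [-28, -39, -27, -36, -44, -33]
q=6: [-31, -52, -40, -48, -45, -34]
Optimal cycle mean attained by: cycle 1->3->4->1, total (-9) + (-9) + (-8), length 3.
Answer: λ = -26/3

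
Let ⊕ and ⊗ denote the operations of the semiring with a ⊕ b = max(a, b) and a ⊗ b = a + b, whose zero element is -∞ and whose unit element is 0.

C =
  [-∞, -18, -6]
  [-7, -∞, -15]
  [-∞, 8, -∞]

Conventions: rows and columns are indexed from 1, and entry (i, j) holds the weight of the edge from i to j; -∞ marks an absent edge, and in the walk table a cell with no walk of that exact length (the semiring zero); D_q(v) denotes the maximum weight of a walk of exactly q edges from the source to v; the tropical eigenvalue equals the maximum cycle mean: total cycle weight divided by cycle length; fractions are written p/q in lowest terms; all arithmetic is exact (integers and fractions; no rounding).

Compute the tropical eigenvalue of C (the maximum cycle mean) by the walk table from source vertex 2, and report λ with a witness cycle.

q=0: [-∞, 0, -∞]
q=1: [-7, -∞, -15]
q=2: [-∞, -7, -13]
q=3: [-14, -5, -22]
Optimal cycle mean attained by: cycle 1->3->2->1, total (-6) + 8 + (-7), length 3.
Answer: λ = -5/3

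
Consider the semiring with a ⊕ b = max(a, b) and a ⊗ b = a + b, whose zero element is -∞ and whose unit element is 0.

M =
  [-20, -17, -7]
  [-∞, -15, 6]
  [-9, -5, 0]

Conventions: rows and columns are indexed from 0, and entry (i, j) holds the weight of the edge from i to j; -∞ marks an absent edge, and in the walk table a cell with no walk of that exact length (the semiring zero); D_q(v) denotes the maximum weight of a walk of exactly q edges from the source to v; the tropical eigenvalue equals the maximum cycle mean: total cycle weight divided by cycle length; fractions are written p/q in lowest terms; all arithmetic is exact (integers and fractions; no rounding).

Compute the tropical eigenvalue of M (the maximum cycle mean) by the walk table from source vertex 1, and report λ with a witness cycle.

q=0: [-∞, 0, -∞]
q=1: [-∞, -15, 6]
q=2: [-3, 1, 6]
q=3: [-3, 1, 7]
Optimal cycle mean attained by: cycle 1->2->1, total 6 + (-5), length 2.
Answer: λ = 1/2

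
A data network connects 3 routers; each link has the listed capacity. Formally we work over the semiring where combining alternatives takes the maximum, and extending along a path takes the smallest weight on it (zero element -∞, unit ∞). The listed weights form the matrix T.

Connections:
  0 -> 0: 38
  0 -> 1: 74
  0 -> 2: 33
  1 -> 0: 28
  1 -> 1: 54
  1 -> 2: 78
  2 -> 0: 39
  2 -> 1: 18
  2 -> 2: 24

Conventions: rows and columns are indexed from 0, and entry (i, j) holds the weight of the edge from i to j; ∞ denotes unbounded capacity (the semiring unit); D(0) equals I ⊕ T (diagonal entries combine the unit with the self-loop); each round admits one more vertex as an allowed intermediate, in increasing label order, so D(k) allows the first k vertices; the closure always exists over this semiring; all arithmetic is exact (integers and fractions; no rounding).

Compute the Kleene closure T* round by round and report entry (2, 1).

D(0):
  [∞, 74, 33]
  [28, ∞, 78]
  [39, 18, ∞]
D(1):
  [∞, 74, 33]
  [28, ∞, 78]
  [39, 39, ∞]
D(2):
  [∞, 74, 74]
  [28, ∞, 78]
  [39, 39, ∞]
D(3):
  [∞, 74, 74]
  [39, ∞, 78]
  [39, 39, ∞]
Answer: T*[2][1] = 39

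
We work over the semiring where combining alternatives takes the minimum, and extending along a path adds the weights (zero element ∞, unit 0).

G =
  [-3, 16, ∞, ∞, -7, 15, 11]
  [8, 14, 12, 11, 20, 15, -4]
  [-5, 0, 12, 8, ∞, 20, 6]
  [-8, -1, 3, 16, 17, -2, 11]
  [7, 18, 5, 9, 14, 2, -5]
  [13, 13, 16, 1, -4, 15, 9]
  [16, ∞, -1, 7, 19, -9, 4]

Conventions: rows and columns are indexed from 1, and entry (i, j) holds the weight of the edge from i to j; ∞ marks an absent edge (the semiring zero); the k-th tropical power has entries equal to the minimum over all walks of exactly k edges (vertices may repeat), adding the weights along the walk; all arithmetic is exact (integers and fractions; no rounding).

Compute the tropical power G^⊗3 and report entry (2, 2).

G^⊗2:
  [-6, 11, -2, 2, -10, -5, -12]
  [3, 10, -5, 3, 1, -13, 0]
  [-8, 7, 5, 11, -12, -3, -4]
  [-11, 3, 10, -1, -15, 2, -5]
  [0, 5, -6, 2, -2, -14, -1]
  [-7, 0, 1, 5, 6, -2, -9]
  [-6, -1, 3, -8, -13, -5, 0]
G^⊗3:
  [-9, -2, -13, -5, -13, -21, -15]
  [-10, -5, -1, -12, -17, -9, -4]
  [-11, 5, -7, -3, -15, -13, -17]
  [-14, -2, -10, -6, -18, -14, -20]
  [-11, -6, -2, -13, -18, -10, -7]
  [-10, 1, -10, -2, -14, -18, -5]
  [-16, -9, -8, -4, -13, -11, -18]
Key observation: the optimum is the walk 2->7->3->2, with weight (-4) + (-1) + 0 = -5.
Optimal value attained by: walk 2->7->3->2.
Answer: (G^⊗3)[2][2] = -5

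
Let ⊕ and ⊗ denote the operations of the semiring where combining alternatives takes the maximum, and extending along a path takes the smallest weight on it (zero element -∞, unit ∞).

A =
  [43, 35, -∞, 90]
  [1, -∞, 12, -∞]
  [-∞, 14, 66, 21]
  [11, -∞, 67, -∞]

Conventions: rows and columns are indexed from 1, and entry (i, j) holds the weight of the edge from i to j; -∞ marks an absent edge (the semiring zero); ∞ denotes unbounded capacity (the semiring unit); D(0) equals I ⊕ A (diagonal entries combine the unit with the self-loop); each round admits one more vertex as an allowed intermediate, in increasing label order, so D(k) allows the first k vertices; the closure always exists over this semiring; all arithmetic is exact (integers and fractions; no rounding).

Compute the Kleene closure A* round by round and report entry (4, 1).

D(0):
  [∞, 35, -∞, 90]
  [1, ∞, 12, -∞]
  [-∞, 14, ∞, 21]
  [11, -∞, 67, ∞]
D(1):
  [∞, 35, -∞, 90]
  [1, ∞, 12, 1]
  [-∞, 14, ∞, 21]
  [11, 11, 67, ∞]
D(2):
  [∞, 35, 12, 90]
  [1, ∞, 12, 1]
  [1, 14, ∞, 21]
  [11, 11, 67, ∞]
D(3):
  [∞, 35, 12, 90]
  [1, ∞, 12, 12]
  [1, 14, ∞, 21]
  [11, 14, 67, ∞]
D(4):
  [∞, 35, 67, 90]
  [11, ∞, 12, 12]
  [11, 14, ∞, 21]
  [11, 14, 67, ∞]
Answer: A*[4][1] = 11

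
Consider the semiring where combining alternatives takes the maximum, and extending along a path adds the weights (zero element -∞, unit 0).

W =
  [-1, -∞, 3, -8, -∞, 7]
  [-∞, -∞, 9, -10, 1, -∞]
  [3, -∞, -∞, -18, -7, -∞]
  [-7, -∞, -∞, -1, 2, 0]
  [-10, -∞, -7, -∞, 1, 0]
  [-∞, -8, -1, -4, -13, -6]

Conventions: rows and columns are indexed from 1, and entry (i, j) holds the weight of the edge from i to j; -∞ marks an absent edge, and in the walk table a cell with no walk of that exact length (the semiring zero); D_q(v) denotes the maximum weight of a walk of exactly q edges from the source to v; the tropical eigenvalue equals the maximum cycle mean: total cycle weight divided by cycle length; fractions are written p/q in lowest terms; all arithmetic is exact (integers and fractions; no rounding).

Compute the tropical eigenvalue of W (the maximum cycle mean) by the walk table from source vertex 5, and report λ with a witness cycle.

q=0: [-∞, -∞, -∞, -∞, 0, -∞]
q=1: [-10, -∞, -7, -∞, 1, 0]
q=2: [-4, -8, -1, -4, 2, 1]
q=3: [2, -7, 1, -3, 3, 3]
q=4: [4, -5, 5, -1, 4, 9]
q=5: [8, 1, 8, 5, 5, 11]
q=6: [11, 3, 11, 7, 7, 15]
Optimal cycle mean attained by: cycle 1->3->1, total 3 + 3, length 2.
Answer: λ = 3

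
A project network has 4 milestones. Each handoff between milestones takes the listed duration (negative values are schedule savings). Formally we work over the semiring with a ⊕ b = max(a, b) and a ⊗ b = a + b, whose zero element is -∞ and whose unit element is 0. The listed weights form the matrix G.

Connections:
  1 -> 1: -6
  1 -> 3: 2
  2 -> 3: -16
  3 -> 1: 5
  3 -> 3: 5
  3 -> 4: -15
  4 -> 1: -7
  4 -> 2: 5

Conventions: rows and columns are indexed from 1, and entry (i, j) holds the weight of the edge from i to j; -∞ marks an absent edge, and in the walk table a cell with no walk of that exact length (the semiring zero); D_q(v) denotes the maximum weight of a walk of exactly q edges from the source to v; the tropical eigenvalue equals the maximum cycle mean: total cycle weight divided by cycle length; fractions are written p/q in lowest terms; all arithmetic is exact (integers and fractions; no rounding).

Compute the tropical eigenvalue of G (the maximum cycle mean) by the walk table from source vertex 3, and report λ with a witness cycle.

q=0: [-∞, -∞, 0, -∞]
q=1: [5, -∞, 5, -15]
q=2: [10, -10, 10, -10]
q=3: [15, -5, 15, -5]
q=4: [20, 0, 20, 0]
Optimal cycle mean attained by: cycle 3->3, total 5, length 1.
Answer: λ = 5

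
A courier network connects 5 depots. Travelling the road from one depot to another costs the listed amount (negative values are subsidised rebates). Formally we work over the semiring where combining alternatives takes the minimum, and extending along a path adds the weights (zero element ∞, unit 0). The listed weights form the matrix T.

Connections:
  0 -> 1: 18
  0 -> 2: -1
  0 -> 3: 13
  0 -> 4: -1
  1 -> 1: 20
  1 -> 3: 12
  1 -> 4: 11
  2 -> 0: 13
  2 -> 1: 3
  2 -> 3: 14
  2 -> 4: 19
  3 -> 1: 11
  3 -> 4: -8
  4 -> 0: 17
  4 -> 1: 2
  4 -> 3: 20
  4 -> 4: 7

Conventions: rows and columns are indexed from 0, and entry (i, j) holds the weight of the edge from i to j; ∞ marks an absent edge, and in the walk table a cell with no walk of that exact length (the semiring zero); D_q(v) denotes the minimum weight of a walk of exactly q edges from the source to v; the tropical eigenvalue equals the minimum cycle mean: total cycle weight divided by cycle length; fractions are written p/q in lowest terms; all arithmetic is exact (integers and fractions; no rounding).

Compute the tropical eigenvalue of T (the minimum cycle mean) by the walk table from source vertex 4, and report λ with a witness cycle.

q=0: [∞, ∞, ∞, ∞, 0]
q=1: [17, 2, ∞, 20, 7]
q=2: [24, 9, 16, 14, 12]
q=3: [29, 14, 23, 21, 6]
q=4: [23, 8, 28, 26, 13]
q=5: [30, 15, 22, 20, 18]
Optimal cycle mean attained by: cycle 1->3->4->1, total 12 + (-8) + 2, length 3.
Answer: λ = 2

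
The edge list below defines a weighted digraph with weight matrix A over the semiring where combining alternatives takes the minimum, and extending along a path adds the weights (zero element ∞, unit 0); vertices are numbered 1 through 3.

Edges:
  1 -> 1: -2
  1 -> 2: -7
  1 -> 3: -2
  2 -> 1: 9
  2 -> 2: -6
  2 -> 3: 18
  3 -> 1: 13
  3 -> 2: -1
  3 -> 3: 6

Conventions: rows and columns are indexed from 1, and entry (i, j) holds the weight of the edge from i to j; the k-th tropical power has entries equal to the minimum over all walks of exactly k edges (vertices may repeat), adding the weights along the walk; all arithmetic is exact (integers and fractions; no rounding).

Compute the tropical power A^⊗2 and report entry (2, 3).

A^⊗2:
  [-4, -13, -4]
  [3, -12, 7]
  [8, -7, 11]
Key observation: the optimum is the walk 2->1->3, with weight 9 + (-2) = 7.
Optimal value attained by: walk 2->1->3.
Answer: (A^⊗2)[2][3] = 7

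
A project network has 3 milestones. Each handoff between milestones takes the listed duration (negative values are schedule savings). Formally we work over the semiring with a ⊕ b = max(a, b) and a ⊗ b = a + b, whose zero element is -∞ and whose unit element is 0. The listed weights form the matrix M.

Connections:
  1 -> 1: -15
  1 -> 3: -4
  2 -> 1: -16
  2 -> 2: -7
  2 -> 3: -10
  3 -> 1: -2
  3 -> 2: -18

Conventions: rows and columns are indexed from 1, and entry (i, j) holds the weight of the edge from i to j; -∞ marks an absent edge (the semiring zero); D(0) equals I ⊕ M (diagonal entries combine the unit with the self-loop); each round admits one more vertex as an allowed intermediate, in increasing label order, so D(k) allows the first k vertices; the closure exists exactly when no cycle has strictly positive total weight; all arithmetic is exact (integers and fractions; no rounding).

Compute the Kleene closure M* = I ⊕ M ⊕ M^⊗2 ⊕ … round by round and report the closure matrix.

D(0):
  [0, -∞, -4]
  [-16, 0, -10]
  [-2, -18, 0]
D(1):
  [0, -∞, -4]
  [-16, 0, -10]
  [-2, -18, 0]
D(2):
  [0, -∞, -4]
  [-16, 0, -10]
  [-2, -18, 0]
D(3):
  [0, -22, -4]
  [-12, 0, -10]
  [-2, -18, 0]
Answer: M* = [[0, -22, -4], [-12, 0, -10], [-2, -18, 0]]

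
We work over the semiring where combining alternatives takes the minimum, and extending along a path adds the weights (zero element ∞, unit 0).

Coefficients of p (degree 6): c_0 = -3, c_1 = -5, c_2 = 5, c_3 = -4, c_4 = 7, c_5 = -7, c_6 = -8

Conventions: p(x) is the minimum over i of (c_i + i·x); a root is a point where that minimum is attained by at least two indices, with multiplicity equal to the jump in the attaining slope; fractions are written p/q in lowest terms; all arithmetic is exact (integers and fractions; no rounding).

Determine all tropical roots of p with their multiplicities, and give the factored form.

hull edge (i=0, c=-3) to (i=1, c=-5): slope -2, span 1
hull edge (i=1, c=-5) to (i=6, c=-8): slope -3/5, span 5
Factored form: p(x) = -8 ⊗ (x ⊕ 3/5) ⊗ (x ⊕ 3/5) ⊗ (x ⊕ 3/5) ⊗ (x ⊕ 3/5) ⊗ (x ⊕ 3/5) ⊗ (x ⊕ 2)
Answer: roots = 3/5 (mult 5), 2 (mult 1)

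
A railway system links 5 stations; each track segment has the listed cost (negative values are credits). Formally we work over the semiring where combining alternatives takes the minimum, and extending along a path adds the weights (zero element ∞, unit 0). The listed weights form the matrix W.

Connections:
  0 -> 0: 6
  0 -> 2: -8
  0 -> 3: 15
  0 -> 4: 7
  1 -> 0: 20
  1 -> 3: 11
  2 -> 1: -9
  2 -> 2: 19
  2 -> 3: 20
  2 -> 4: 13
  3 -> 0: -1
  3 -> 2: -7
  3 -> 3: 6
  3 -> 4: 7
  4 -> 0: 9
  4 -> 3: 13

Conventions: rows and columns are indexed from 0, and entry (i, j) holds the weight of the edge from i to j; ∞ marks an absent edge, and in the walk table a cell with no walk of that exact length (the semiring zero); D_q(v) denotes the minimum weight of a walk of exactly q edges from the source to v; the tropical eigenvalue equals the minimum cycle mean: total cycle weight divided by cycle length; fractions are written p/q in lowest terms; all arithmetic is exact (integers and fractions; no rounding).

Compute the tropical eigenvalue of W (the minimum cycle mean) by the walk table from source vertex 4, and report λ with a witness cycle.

q=0: [∞, ∞, ∞, ∞, 0]
q=1: [9, ∞, ∞, 13, ∞]
q=2: [12, ∞, 1, 19, 16]
q=3: [18, -8, 4, 21, 14]
q=4: [12, -5, 10, 3, 17]
q=5: [2, 1, -4, 6, 10]
Optimal cycle mean attained by: cycle 0->2->1->3->0, total (-8) + (-9) + 11 + (-1), length 4.
Answer: λ = -7/4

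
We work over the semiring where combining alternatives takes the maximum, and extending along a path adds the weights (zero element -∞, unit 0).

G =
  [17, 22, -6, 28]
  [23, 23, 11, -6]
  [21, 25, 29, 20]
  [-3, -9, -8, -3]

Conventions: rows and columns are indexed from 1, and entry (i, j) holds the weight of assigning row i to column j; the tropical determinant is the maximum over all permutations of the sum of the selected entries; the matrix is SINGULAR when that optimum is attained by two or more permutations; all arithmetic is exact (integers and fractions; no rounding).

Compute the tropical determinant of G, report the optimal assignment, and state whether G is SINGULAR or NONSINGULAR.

σ = (1, 2, 3, 4): 17 + 23 + 29 + (-3) = 66
σ = (1, 2, 4, 3): 17 + 23 + 20 + (-8) = 52
σ = (1, 3, 2, 4): 17 + 11 + 25 + (-3) = 50
σ = (1, 3, 4, 2): 17 + 11 + 20 + (-9) = 39
σ = (1, 4, 2, 3): 17 + (-6) + 25 + (-8) = 28
σ = (1, 4, 3, 2): 17 + (-6) + 29 + (-9) = 31
σ = (2, 1, 3, 4): 22 + 23 + 29 + (-3) = 71
σ = (2, 1, 4, 3): 22 + 23 + 20 + (-8) = 57
σ = (2, 3, 1, 4): 22 + 11 + 21 + (-3) = 51
σ = (2, 3, 4, 1): 22 + 11 + 20 + (-3) = 50
σ = (2, 4, 1, 3): 22 + (-6) + 21 + (-8) = 29
σ = (2, 4, 3, 1): 22 + (-6) + 29 + (-3) = 42
σ = (3, 1, 2, 4): (-6) + 23 + 25 + (-3) = 39
σ = (3, 1, 4, 2): (-6) + 23 + 20 + (-9) = 28
σ = (3, 2, 1, 4): (-6) + 23 + 21 + (-3) = 35
σ = (3, 2, 4, 1): (-6) + 23 + 20 + (-3) = 34
σ = (3, 4, 1, 2): (-6) + (-6) + 21 + (-9) = 0
σ = (3, 4, 2, 1): (-6) + (-6) + 25 + (-3) = 10
σ = (4, 1, 2, 3): 28 + 23 + 25 + (-8) = 68
σ = (4, 1, 3, 2): 28 + 23 + 29 + (-9) = 71
σ = (4, 2, 1, 3): 28 + 23 + 21 + (-8) = 64
σ = (4, 2, 3, 1): 28 + 23 + 29 + (-3) = 77
σ = (4, 3, 1, 2): 28 + 11 + 21 + (-9) = 51
σ = (4, 3, 2, 1): 28 + 11 + 25 + (-3) = 61
Optimal value attained by: σ = (4, 2, 3, 1).
Answer: det⊕(G) = 77; verdict: NONSINGULAR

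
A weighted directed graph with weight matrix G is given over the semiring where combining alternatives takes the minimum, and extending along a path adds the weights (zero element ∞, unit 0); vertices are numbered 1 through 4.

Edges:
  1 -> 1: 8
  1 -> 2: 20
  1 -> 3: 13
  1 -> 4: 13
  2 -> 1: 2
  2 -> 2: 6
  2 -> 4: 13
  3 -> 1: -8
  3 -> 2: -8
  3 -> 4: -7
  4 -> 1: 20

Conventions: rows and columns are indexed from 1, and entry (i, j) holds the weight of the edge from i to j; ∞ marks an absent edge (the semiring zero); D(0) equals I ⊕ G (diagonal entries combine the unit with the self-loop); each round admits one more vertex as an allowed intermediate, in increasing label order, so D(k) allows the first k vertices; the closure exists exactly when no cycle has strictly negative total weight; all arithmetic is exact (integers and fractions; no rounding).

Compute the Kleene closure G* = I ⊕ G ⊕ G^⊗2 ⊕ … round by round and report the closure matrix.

D(0):
  [0, 20, 13, 13]
  [2, 0, ∞, 13]
  [-8, -8, 0, -7]
  [20, ∞, ∞, 0]
D(1):
  [0, 20, 13, 13]
  [2, 0, 15, 13]
  [-8, -8, 0, -7]
  [20, 40, 33, 0]
D(2):
  [0, 20, 13, 13]
  [2, 0, 15, 13]
  [-8, -8, 0, -7]
  [20, 40, 33, 0]
D(3):
  [0, 5, 13, 6]
  [2, 0, 15, 8]
  [-8, -8, 0, -7]
  [20, 25, 33, 0]
D(4):
  [0, 5, 13, 6]
  [2, 0, 15, 8]
  [-8, -8, 0, -7]
  [20, 25, 33, 0]
Answer: G* = [[0, 5, 13, 6], [2, 0, 15, 8], [-8, -8, 0, -7], [20, 25, 33, 0]]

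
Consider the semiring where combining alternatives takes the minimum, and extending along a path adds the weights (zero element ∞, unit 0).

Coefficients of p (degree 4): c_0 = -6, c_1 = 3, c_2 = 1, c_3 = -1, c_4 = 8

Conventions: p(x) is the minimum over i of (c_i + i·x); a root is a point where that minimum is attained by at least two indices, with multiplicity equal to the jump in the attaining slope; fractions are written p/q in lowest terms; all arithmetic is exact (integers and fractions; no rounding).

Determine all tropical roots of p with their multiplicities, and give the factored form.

hull edge (i=0, c=-6) to (i=3, c=-1): slope 5/3, span 3
hull edge (i=3, c=-1) to (i=4, c=8): slope 9, span 1
Factored form: p(x) = 8 ⊗ (x ⊕ (-9)) ⊗ (x ⊕ (-5/3)) ⊗ (x ⊕ (-5/3)) ⊗ (x ⊕ (-5/3))
Answer: roots = -9 (mult 1), -5/3 (mult 3)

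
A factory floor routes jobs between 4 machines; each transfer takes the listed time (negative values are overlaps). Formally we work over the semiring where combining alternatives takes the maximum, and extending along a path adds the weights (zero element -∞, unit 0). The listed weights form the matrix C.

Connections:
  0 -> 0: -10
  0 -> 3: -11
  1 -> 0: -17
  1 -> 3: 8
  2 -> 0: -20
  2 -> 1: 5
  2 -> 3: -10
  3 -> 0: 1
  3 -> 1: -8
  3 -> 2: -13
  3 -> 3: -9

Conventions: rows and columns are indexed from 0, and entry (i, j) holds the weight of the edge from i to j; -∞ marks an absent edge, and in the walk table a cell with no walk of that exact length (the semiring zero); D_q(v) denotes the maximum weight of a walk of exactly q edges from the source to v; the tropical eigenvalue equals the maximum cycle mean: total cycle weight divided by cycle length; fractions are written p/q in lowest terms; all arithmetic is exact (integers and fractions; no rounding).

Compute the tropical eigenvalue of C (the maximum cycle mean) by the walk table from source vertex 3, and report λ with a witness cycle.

q=0: [-∞, -∞, -∞, 0]
q=1: [1, -8, -13, -9]
q=2: [-8, -8, -22, 0]
q=3: [1, -8, -13, 0]
q=4: [1, -8, -13, 0]
Optimal cycle mean attained by: cycle 1->3->1, total 8 + (-8), length 2.
Answer: λ = 0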